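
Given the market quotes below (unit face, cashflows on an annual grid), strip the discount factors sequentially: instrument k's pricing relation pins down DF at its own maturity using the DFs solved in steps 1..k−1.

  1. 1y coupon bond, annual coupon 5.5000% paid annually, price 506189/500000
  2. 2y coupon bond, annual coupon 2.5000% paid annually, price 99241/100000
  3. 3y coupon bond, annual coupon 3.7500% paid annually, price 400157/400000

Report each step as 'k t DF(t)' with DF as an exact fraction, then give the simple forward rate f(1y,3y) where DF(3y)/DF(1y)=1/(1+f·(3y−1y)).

1 1 2399/2500
2 2 1181/1250
3 3 4477/5000
f(1y,3y) = ((2399/2500)/(4477/5000) − 1)/(2) = 321/8954 ≈ 3.5850%

step 1 [1y] bond c/1=11/200: DF=(506189/500000 − 11/200·(0))/(1+11/200) = 2399/2500 ≈ 0.959600
step 2 [2y] bond c/1=1/40: DF=(99241/100000 − 1/40·(0.959600))/(1+1/40) = 1181/1250 ≈ 0.944800
step 3 [3y] bond c/1=3/80: DF=(400157/400000 − 3/80·(0.959600+0.944800))/(1+3/80) = 4477/5000 ≈ 0.895400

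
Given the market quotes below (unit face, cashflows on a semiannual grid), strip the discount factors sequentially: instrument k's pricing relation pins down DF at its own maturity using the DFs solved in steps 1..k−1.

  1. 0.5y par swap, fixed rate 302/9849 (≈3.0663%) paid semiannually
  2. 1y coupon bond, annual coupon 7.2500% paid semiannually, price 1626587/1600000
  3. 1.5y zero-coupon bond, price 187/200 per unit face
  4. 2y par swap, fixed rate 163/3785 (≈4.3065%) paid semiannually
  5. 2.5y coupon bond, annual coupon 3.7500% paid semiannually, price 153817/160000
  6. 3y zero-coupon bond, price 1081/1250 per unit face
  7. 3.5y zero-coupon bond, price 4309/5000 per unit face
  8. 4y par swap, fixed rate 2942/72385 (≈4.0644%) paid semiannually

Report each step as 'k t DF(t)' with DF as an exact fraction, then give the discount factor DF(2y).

step 1 [0.5y] swap r/2=151/9849: DF=(1 − 151/9849·(0))/(1+151/9849) = 9849/10000 ≈ 0.984900
step 2 [1y] bond c/2=29/800: DF=(1626587/1600000 − 29/800·(0.984900))/(1+29/800) = 4733/5000 ≈ 0.946600
step 3 [1.5y] zero: DF = P = 187/200 ≈ 0.935000
step 4 [2y] swap r/2=163/7570: DF=(1 − 163/7570·(0.984900+0.946600+0.935000))/(1+163/7570) = 1837/2000 ≈ 0.918500
step 5 [2.5y] bond c/2=3/160: DF=(153817/160000 − 3/160·(0.984900+0.946600+0.935000+0.918500))/(1+3/160) = 437/500 ≈ 0.874000
step 6 [3y] zero: DF = P = 1081/1250 ≈ 0.864800
step 7 [3.5y] zero: DF = P = 4309/5000 ≈ 0.861800
step 8 [4y] swap r/2=1471/72385: DF=(1 − 1471/72385·(0.984900+0.946600+0.935000+0.918500+0.874000+0.864800+0.861800))/(1+1471/72385) = 8529/10000 ≈ 0.852900

1 1/2 9849/10000
2 1 4733/5000
3 3/2 187/200
4 2 1837/2000
5 5/2 437/500
6 3 1081/1250
7 7/2 4309/5000
8 4 8529/10000
DF(2y) = 1837/2000 ≈ 0.918500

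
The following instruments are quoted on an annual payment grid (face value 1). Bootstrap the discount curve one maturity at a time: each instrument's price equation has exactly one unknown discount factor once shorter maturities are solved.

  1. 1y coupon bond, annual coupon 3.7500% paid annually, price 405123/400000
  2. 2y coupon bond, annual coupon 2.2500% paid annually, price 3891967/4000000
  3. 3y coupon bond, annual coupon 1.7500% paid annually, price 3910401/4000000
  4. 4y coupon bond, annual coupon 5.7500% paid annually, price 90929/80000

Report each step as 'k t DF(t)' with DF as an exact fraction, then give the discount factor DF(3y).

step 1 [1y] bond c/1=3/80: DF=(405123/400000 − 3/80·(0))/(1+3/80) = 4881/5000 ≈ 0.976200
step 2 [2y] bond c/1=9/400: DF=(3891967/4000000 − 9/400·(0.976200))/(1+9/400) = 9301/10000 ≈ 0.930100
step 3 [3y] bond c/1=7/400: DF=(3910401/4000000 − 7/400·(0.976200+0.930100))/(1+7/400) = 116/125 ≈ 0.928000
step 4 [4y] bond c/1=23/400: DF=(90929/80000 − 23/400·(0.976200+0.930100+0.928000))/(1+23/400) = 9207/10000 ≈ 0.920700

1 1 4881/5000
2 2 9301/10000
3 3 116/125
4 4 9207/10000
DF(3y) = 116/125 ≈ 0.928000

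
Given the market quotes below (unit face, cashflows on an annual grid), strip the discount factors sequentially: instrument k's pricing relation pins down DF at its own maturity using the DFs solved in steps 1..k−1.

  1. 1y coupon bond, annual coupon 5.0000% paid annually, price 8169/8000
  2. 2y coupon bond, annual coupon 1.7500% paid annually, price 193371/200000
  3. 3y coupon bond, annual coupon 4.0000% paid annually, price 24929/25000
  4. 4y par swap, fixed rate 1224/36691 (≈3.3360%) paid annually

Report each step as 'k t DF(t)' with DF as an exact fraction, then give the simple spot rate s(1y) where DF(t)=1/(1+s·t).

1 1 389/400
2 2 1867/2000
3 3 1771/2000
4 4 1097/1250
s(1y) = (1/(389/400) − 1)/(1) = 11/389 ≈ 2.8278%

step 1 [1y] bond c/1=1/20: DF=(8169/8000 − 1/20·(0))/(1+1/20) = 389/400 ≈ 0.972500
step 2 [2y] bond c/1=7/400: DF=(193371/200000 − 7/400·(0.972500))/(1+7/400) = 1867/2000 ≈ 0.933500
step 3 [3y] bond c/1=1/25: DF=(24929/25000 − 1/25·(0.972500+0.933500))/(1+1/25) = 1771/2000 ≈ 0.885500
step 4 [4y] swap r/1=1224/36691: DF=(1 − 1224/36691·(0.972500+0.933500+0.885500))/(1+1224/36691) = 1097/1250 ≈ 0.877600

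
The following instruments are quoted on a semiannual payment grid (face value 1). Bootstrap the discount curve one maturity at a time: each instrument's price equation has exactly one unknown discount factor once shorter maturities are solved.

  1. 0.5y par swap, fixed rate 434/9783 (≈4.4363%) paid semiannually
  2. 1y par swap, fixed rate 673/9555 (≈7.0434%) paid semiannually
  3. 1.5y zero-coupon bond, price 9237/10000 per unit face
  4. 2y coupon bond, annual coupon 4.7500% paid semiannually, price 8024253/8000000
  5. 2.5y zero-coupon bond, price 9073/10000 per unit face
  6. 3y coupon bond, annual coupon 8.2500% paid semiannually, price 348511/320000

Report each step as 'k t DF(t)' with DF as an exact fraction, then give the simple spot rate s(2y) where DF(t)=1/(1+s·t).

1 1/2 9783/10000
2 1 9327/10000
3 3/2 9237/10000
4 2 457/500
5 5/2 9073/10000
6 3 1723/2000
s(2y) = (1/(457/500) − 1)/(2) = 43/914 ≈ 4.7046%

step 1 [0.5y] swap r/2=217/9783: DF=(1 − 217/9783·(0))/(1+217/9783) = 9783/10000 ≈ 0.978300
step 2 [1y] swap r/2=673/19110: DF=(1 − 673/19110·(0.978300))/(1+673/19110) = 9327/10000 ≈ 0.932700
step 3 [1.5y] zero: DF = P = 9237/10000 ≈ 0.923700
step 4 [2y] bond c/2=19/800: DF=(8024253/8000000 − 19/800·(0.978300+0.932700+0.923700))/(1+19/800) = 457/500 ≈ 0.914000
step 5 [2.5y] zero: DF = P = 9073/10000 ≈ 0.907300
step 6 [3y] bond c/2=33/800: DF=(348511/320000 − 33/800·(0.978300+0.932700+0.923700+0.914000+0.907300))/(1+33/800) = 1723/2000 ≈ 0.861500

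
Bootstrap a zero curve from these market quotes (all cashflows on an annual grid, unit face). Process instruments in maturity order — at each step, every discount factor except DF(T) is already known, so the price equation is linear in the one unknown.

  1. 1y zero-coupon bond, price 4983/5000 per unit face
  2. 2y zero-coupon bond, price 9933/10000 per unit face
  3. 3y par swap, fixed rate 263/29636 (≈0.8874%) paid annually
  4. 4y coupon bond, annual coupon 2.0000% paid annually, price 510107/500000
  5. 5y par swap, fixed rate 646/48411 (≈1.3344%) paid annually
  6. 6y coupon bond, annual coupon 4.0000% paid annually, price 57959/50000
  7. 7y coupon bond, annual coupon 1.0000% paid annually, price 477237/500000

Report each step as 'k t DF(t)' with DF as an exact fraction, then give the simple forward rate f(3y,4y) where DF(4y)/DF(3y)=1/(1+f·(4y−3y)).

step 1 [1y] zero: DF = P = 4983/5000 ≈ 0.996600
step 2 [2y] zero: DF = P = 9933/10000 ≈ 0.993300
step 3 [3y] swap r/1=263/29636: DF=(1 − 263/29636·(0.996600+0.993300))/(1+263/29636) = 9737/10000 ≈ 0.973700
step 4 [4y] bond c/1=1/50: DF=(510107/500000 − 1/50·(0.996600+0.993300+0.973700))/(1+1/50) = 9421/10000 ≈ 0.942100
step 5 [5y] swap r/1=646/48411: DF=(1 − 646/48411·(0.996600+0.993300+0.973700+0.942100))/(1+646/48411) = 4677/5000 ≈ 0.935400
step 6 [6y] bond c/1=1/25: DF=(57959/50000 − 1/25·(0.996600+0.993300+0.973700+0.942100+0.935400))/(1+1/25) = 2321/2500 ≈ 0.928400
step 7 [7y] bond c/1=1/100: DF=(477237/500000 − 1/100·(0.996600+0.993300+0.973700+0.942100+0.935400+0.928400))/(1+1/100) = 8879/10000 ≈ 0.887900

1 1 4983/5000
2 2 9933/10000
3 3 9737/10000
4 4 9421/10000
5 5 4677/5000
6 6 2321/2500
7 7 8879/10000
f(3y,4y) = ((9737/10000)/(9421/10000) − 1)/(1) = 316/9421 ≈ 3.3542%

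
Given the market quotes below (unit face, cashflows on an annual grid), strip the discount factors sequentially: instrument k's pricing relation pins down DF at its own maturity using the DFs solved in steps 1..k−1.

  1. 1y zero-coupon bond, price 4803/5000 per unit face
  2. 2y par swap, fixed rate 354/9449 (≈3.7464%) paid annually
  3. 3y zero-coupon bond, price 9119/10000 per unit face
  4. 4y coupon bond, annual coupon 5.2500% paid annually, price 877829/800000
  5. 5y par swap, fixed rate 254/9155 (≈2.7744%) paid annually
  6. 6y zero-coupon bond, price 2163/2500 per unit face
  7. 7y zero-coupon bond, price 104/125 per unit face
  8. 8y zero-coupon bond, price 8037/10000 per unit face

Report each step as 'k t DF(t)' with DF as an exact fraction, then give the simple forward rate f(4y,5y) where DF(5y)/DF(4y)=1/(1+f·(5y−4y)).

1 1 4803/5000
2 2 2323/2500
3 3 9119/10000
4 4 2257/2500
5 5 873/1000
6 6 2163/2500
7 7 104/125
8 8 8037/10000
f(4y,5y) = ((2257/2500)/(873/1000) − 1)/(1) = 149/4365 ≈ 3.4135%

step 1 [1y] zero: DF = P = 4803/5000 ≈ 0.960600
step 2 [2y] swap r/1=354/9449: DF=(1 − 354/9449·(0.960600))/(1+354/9449) = 2323/2500 ≈ 0.929200
step 3 [3y] zero: DF = P = 9119/10000 ≈ 0.911900
step 4 [4y] bond c/1=21/400: DF=(877829/800000 − 21/400·(0.960600+0.929200+0.911900))/(1+21/400) = 2257/2500 ≈ 0.902800
step 5 [5y] swap r/1=254/9155: DF=(1 − 254/9155·(0.960600+0.929200+0.911900+0.902800))/(1+254/9155) = 873/1000 ≈ 0.873000
step 6 [6y] zero: DF = P = 2163/2500 ≈ 0.865200
step 7 [7y] zero: DF = P = 104/125 ≈ 0.832000
step 8 [8y] zero: DF = P = 8037/10000 ≈ 0.803700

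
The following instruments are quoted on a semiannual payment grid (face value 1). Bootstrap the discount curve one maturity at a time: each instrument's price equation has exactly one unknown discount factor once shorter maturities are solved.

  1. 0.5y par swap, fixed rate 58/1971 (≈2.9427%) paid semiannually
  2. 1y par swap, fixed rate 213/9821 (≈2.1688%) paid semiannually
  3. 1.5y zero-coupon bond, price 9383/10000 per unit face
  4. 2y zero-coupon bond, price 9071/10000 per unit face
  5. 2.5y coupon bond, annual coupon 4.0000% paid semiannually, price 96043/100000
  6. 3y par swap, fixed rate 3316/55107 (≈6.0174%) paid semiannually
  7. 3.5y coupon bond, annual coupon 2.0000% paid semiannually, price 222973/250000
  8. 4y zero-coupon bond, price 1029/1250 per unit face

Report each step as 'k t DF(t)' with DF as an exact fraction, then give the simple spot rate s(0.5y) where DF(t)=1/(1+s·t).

step 1 [0.5y] swap r/2=29/1971: DF=(1 − 29/1971·(0))/(1+29/1971) = 1971/2000 ≈ 0.985500
step 2 [1y] swap r/2=213/19642: DF=(1 − 213/19642·(0.985500))/(1+213/19642) = 9787/10000 ≈ 0.978700
step 3 [1.5y] zero: DF = P = 9383/10000 ≈ 0.938300
step 4 [2y] zero: DF = P = 9071/10000 ≈ 0.907100
step 5 [2.5y] bond c/2=1/50: DF=(96043/100000 − 1/50·(0.985500+0.978700+0.938300+0.907100))/(1+1/50) = 8669/10000 ≈ 0.866900
step 6 [3y] swap r/2=1658/55107: DF=(1 − 1658/55107·(0.985500+0.978700+0.938300+0.907100+0.866900))/(1+1658/55107) = 4171/5000 ≈ 0.834200
step 7 [3.5y] bond c/2=1/100: DF=(222973/250000 − 1/100·(0.985500+0.978700+0.938300+0.907100+0.866900+0.834200))/(1+1/100) = 1657/2000 ≈ 0.828500
step 8 [4y] zero: DF = P = 1029/1250 ≈ 0.823200

1 1/2 1971/2000
2 1 9787/10000
3 3/2 9383/10000
4 2 9071/10000
5 5/2 8669/10000
6 3 4171/5000
7 7/2 1657/2000
8 4 1029/1250
s(0.5y) = (1/(1971/2000) − 1)/(1/2) = 58/1971 ≈ 2.9427%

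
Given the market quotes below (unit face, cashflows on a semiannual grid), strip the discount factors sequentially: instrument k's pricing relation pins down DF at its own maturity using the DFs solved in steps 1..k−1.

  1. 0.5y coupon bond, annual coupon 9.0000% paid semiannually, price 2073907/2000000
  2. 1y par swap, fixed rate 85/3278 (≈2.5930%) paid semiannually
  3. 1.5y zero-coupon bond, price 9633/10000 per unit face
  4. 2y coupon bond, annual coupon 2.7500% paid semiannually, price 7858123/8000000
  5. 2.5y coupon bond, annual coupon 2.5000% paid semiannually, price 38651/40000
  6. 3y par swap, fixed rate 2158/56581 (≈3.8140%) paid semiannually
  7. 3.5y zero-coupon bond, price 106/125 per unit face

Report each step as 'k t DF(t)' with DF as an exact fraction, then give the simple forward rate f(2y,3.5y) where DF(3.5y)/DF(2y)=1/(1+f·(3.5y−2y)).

1 1/2 9923/10000
2 1 1949/2000
3 3/2 9633/10000
4 2 2323/2500
5 5/2 9067/10000
6 3 8921/10000
7 7/2 106/125
f(2y,3.5y) = ((2323/2500)/(106/125) − 1)/(3/2) = 203/3180 ≈ 6.3836%

step 1 [0.5y] bond c/2=9/200: DF=(2073907/2000000 − 9/200·(0))/(1+9/200) = 9923/10000 ≈ 0.992300
step 2 [1y] swap r/2=85/6556: DF=(1 − 85/6556·(0.992300))/(1+85/6556) = 1949/2000 ≈ 0.974500
step 3 [1.5y] zero: DF = P = 9633/10000 ≈ 0.963300
step 4 [2y] bond c/2=11/800: DF=(7858123/8000000 − 11/800·(0.992300+0.974500+0.963300))/(1+11/800) = 2323/2500 ≈ 0.929200
step 5 [2.5y] bond c/2=1/80: DF=(38651/40000 − 1/80·(0.992300+0.974500+0.963300+0.929200))/(1+1/80) = 9067/10000 ≈ 0.906700
step 6 [3y] swap r/2=1079/56581: DF=(1 − 1079/56581·(0.992300+0.974500+0.963300+0.929200+0.906700))/(1+1079/56581) = 8921/10000 ≈ 0.892100
step 7 [3.5y] zero: DF = P = 106/125 ≈ 0.848000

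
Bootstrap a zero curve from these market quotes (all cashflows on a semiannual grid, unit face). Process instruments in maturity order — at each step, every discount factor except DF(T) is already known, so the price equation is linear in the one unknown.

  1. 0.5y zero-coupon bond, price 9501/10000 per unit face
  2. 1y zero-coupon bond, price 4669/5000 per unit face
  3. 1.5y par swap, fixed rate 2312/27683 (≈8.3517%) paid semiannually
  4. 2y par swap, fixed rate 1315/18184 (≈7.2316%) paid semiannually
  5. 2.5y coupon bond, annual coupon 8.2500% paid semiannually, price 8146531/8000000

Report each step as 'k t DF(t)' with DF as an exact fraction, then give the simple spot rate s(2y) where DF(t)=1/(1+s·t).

step 1 [0.5y] zero: DF = P = 9501/10000 ≈ 0.950100
step 2 [1y] zero: DF = P = 4669/5000 ≈ 0.933800
step 3 [1.5y] swap r/2=1156/27683: DF=(1 − 1156/27683·(0.950100+0.933800))/(1+1156/27683) = 2211/2500 ≈ 0.884400
step 4 [2y] swap r/2=1315/36368: DF=(1 − 1315/36368·(0.950100+0.933800+0.884400))/(1+1315/36368) = 1737/2000 ≈ 0.868500
step 5 [2.5y] bond c/2=33/800: DF=(8146531/8000000 − 33/800·(0.950100+0.933800+0.884400+0.868500))/(1+33/800) = 8339/10000 ≈ 0.833900

1 1/2 9501/10000
2 1 4669/5000
3 3/2 2211/2500
4 2 1737/2000
5 5/2 8339/10000
s(2y) = (1/(1737/2000) − 1)/(2) = 263/3474 ≈ 7.5705%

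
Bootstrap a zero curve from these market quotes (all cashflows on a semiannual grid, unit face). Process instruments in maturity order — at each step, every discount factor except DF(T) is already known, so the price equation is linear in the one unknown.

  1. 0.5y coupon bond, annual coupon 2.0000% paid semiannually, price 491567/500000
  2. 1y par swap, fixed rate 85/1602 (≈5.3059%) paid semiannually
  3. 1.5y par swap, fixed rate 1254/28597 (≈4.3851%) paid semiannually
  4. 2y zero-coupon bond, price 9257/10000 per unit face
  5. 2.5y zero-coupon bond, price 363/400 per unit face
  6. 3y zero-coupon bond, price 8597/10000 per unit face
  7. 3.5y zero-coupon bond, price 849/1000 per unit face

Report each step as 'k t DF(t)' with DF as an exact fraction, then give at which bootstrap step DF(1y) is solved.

step 1 [0.5y] bond c/2=1/100: DF=(491567/500000 − 1/100·(0))/(1+1/100) = 4867/5000 ≈ 0.973400
step 2 [1y] swap r/2=85/3204: DF=(1 − 85/3204·(0.973400))/(1+85/3204) = 949/1000 ≈ 0.949000
step 3 [1.5y] swap r/2=627/28597: DF=(1 − 627/28597·(0.973400+0.949000))/(1+627/28597) = 9373/10000 ≈ 0.937300
step 4 [2y] zero: DF = P = 9257/10000 ≈ 0.925700
step 5 [2.5y] zero: DF = P = 363/400 ≈ 0.907500
step 6 [3y] zero: DF = P = 8597/10000 ≈ 0.859700
step 7 [3.5y] zero: DF = P = 849/1000 ≈ 0.849000

1 1/2 4867/5000
2 1 949/1000
3 3/2 9373/10000
4 2 9257/10000
5 5/2 363/400
6 3 8597/10000
7 7/2 849/1000
DF(1y) is solved at step 2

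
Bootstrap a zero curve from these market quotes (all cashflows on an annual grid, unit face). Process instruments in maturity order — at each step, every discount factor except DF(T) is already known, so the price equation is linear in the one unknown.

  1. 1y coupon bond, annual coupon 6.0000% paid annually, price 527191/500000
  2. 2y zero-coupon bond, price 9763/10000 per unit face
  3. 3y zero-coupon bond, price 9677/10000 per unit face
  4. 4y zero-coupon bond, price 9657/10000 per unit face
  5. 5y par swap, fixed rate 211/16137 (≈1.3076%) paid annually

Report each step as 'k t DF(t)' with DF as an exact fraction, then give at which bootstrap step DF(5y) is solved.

1 1 9947/10000
2 2 9763/10000
3 3 9677/10000
4 4 9657/10000
5 5 9367/10000
DF(5y) is solved at step 5

step 1 [1y] bond c/1=3/50: DF=(527191/500000 − 3/50·(0))/(1+3/50) = 9947/10000 ≈ 0.994700
step 2 [2y] zero: DF = P = 9763/10000 ≈ 0.976300
step 3 [3y] zero: DF = P = 9677/10000 ≈ 0.967700
step 4 [4y] zero: DF = P = 9657/10000 ≈ 0.965700
step 5 [5y] swap r/1=211/16137: DF=(1 − 211/16137·(0.994700+0.976300+0.967700+0.965700))/(1+211/16137) = 9367/10000 ≈ 0.936700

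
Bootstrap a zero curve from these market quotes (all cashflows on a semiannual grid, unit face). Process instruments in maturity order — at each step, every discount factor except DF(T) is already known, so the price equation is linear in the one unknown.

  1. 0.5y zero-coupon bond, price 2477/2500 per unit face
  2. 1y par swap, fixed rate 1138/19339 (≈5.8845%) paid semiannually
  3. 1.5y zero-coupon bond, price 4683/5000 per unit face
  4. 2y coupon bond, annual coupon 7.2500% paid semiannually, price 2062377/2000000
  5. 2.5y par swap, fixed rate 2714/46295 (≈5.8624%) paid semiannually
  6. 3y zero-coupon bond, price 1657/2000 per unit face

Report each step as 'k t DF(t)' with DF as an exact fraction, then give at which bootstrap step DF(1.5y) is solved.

step 1 [0.5y] zero: DF = P = 2477/2500 ≈ 0.990800
step 2 [1y] swap r/2=569/19339: DF=(1 − 569/19339·(0.990800))/(1+569/19339) = 9431/10000 ≈ 0.943100
step 3 [1.5y] zero: DF = P = 4683/5000 ≈ 0.936600
step 4 [2y] bond c/2=29/800: DF=(2062377/2000000 − 29/800·(0.990800+0.943100+0.936600))/(1+29/800) = 8947/10000 ≈ 0.894700
step 5 [2.5y] swap r/2=1357/46295: DF=(1 − 1357/46295·(0.990800+0.943100+0.936600+0.894700))/(1+1357/46295) = 8643/10000 ≈ 0.864300
step 6 [3y] zero: DF = P = 1657/2000 ≈ 0.828500

1 1/2 2477/2500
2 1 9431/10000
3 3/2 4683/5000
4 2 8947/10000
5 5/2 8643/10000
6 3 1657/2000
DF(1.5y) is solved at step 3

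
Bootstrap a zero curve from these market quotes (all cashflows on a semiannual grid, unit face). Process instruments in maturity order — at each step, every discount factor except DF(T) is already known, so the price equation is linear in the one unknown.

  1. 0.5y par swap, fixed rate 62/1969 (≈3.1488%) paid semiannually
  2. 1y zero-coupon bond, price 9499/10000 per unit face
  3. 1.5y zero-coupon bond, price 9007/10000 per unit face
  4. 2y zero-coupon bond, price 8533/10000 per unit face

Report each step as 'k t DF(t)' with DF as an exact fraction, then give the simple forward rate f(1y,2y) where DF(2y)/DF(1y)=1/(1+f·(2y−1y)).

1 1/2 1969/2000
2 1 9499/10000
3 3/2 9007/10000
4 2 8533/10000
f(1y,2y) = ((9499/10000)/(8533/10000) − 1)/(1) = 6/53 ≈ 11.3208%

step 1 [0.5y] swap r/2=31/1969: DF=(1 − 31/1969·(0))/(1+31/1969) = 1969/2000 ≈ 0.984500
step 2 [1y] zero: DF = P = 9499/10000 ≈ 0.949900
step 3 [1.5y] zero: DF = P = 9007/10000 ≈ 0.900700
step 4 [2y] zero: DF = P = 8533/10000 ≈ 0.853300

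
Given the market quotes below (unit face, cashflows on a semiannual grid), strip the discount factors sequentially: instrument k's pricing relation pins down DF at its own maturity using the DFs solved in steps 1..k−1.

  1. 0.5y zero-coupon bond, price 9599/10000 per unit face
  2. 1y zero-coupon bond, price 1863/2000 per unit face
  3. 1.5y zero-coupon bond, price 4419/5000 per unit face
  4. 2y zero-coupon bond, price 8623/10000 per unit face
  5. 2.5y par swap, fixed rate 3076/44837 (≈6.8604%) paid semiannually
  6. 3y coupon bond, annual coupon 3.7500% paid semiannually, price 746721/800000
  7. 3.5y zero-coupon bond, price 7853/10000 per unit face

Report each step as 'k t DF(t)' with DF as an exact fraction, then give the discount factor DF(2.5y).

step 1 [0.5y] zero: DF = P = 9599/10000 ≈ 0.959900
step 2 [1y] zero: DF = P = 1863/2000 ≈ 0.931500
step 3 [1.5y] zero: DF = P = 4419/5000 ≈ 0.883800
step 4 [2y] zero: DF = P = 8623/10000 ≈ 0.862300
step 5 [2.5y] swap r/2=1538/44837: DF=(1 − 1538/44837·(0.959900+0.931500+0.883800+0.862300))/(1+1538/44837) = 4231/5000 ≈ 0.846200
step 6 [3y] bond c/2=3/160: DF=(746721/800000 − 3/160·(0.959900+0.931500+0.883800+0.862300+0.846200))/(1+3/160) = 8337/10000 ≈ 0.833700
step 7 [3.5y] zero: DF = P = 7853/10000 ≈ 0.785300

1 1/2 9599/10000
2 1 1863/2000
3 3/2 4419/5000
4 2 8623/10000
5 5/2 4231/5000
6 3 8337/10000
7 7/2 7853/10000
DF(2.5y) = 4231/5000 ≈ 0.846200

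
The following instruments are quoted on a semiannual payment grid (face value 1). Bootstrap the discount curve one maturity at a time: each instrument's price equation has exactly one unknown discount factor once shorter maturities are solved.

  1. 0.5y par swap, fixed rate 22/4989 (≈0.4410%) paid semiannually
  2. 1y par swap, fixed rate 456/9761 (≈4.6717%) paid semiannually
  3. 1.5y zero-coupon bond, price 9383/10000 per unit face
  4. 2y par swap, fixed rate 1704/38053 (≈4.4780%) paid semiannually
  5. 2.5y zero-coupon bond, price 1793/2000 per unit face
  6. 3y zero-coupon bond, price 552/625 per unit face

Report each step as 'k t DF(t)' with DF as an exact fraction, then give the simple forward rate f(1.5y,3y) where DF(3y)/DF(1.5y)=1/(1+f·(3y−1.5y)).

step 1 [0.5y] swap r/2=11/4989: DF=(1 − 11/4989·(0))/(1+11/4989) = 4989/5000 ≈ 0.997800
step 2 [1y] swap r/2=228/9761: DF=(1 − 228/9761·(0.997800))/(1+228/9761) = 1193/1250 ≈ 0.954400
step 3 [1.5y] zero: DF = P = 9383/10000 ≈ 0.938300
step 4 [2y] swap r/2=852/38053: DF=(1 − 852/38053·(0.997800+0.954400+0.938300))/(1+852/38053) = 2287/2500 ≈ 0.914800
step 5 [2.5y] zero: DF = P = 1793/2000 ≈ 0.896500
step 6 [3y] zero: DF = P = 552/625 ≈ 0.883200

1 1/2 4989/5000
2 1 1193/1250
3 3/2 9383/10000
4 2 2287/2500
5 5/2 1793/2000
6 3 552/625
f(1.5y,3y) = ((9383/10000)/(552/625) − 1)/(3/2) = 551/13248 ≈ 4.1591%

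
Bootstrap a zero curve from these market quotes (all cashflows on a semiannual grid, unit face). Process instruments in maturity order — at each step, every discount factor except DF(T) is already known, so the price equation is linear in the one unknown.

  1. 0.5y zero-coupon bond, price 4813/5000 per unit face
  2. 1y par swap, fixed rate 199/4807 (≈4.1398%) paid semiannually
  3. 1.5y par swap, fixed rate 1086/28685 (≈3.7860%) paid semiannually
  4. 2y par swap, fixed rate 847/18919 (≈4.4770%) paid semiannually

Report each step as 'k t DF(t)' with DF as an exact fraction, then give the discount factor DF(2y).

step 1 [0.5y] zero: DF = P = 4813/5000 ≈ 0.962600
step 2 [1y] swap r/2=199/9614: DF=(1 − 199/9614·(0.962600))/(1+199/9614) = 4801/5000 ≈ 0.960200
step 3 [1.5y] swap r/2=543/28685: DF=(1 − 543/28685·(0.962600+0.960200))/(1+543/28685) = 9457/10000 ≈ 0.945700
step 4 [2y] swap r/2=847/37838: DF=(1 − 847/37838·(0.962600+0.960200+0.945700))/(1+847/37838) = 9153/10000 ≈ 0.915300

1 1/2 4813/5000
2 1 4801/5000
3 3/2 9457/10000
4 2 9153/10000
DF(2y) = 9153/10000 ≈ 0.915300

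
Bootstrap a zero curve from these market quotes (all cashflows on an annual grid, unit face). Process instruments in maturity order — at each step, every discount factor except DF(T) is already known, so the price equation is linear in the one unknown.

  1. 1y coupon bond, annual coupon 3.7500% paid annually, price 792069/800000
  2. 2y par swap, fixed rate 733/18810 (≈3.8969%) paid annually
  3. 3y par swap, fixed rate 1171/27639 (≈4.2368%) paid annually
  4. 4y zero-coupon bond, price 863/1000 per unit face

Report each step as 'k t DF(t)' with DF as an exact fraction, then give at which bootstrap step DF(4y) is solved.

step 1 [1y] bond c/1=3/80: DF=(792069/800000 − 3/80·(0))/(1+3/80) = 9543/10000 ≈ 0.954300
step 2 [2y] swap r/1=733/18810: DF=(1 − 733/18810·(0.954300))/(1+733/18810) = 9267/10000 ≈ 0.926700
step 3 [3y] swap r/1=1171/27639: DF=(1 − 1171/27639·(0.954300+0.926700))/(1+1171/27639) = 8829/10000 ≈ 0.882900
step 4 [4y] zero: DF = P = 863/1000 ≈ 0.863000

1 1 9543/10000
2 2 9267/10000
3 3 8829/10000
4 4 863/1000
DF(4y) is solved at step 4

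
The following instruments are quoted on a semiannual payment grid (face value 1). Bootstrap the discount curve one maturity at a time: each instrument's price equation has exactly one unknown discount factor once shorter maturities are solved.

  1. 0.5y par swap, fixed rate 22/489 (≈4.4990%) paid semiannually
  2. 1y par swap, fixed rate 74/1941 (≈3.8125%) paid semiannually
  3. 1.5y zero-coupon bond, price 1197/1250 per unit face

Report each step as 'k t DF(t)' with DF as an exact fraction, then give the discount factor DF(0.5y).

step 1 [0.5y] swap r/2=11/489: DF=(1 − 11/489·(0))/(1+11/489) = 489/500 ≈ 0.978000
step 2 [1y] swap r/2=37/1941: DF=(1 − 37/1941·(0.978000))/(1+37/1941) = 963/1000 ≈ 0.963000
step 3 [1.5y] zero: DF = P = 1197/1250 ≈ 0.957600

1 1/2 489/500
2 1 963/1000
3 3/2 1197/1250
DF(0.5y) = 489/500 ≈ 0.978000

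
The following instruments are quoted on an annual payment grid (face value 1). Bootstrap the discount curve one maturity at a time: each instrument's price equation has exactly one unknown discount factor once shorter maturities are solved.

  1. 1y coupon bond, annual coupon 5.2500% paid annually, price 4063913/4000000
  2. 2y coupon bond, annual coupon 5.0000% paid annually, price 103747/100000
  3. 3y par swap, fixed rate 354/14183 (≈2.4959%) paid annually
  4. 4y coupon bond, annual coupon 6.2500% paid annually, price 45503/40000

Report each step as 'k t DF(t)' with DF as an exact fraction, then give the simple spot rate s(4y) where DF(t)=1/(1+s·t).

1 1 9653/10000
2 2 9421/10000
3 3 2323/2500
4 4 4519/5000
s(4y) = (1/(4519/5000) − 1)/(4) = 481/18076 ≈ 2.6610%

step 1 [1y] bond c/1=21/400: DF=(4063913/4000000 − 21/400·(0))/(1+21/400) = 9653/10000 ≈ 0.965300
step 2 [2y] bond c/1=1/20: DF=(103747/100000 − 1/20·(0.965300))/(1+1/20) = 9421/10000 ≈ 0.942100
step 3 [3y] swap r/1=354/14183: DF=(1 − 354/14183·(0.965300+0.942100))/(1+354/14183) = 2323/2500 ≈ 0.929200
step 4 [4y] bond c/1=1/16: DF=(45503/40000 − 1/16·(0.965300+0.942100+0.929200))/(1+1/16) = 4519/5000 ≈ 0.903800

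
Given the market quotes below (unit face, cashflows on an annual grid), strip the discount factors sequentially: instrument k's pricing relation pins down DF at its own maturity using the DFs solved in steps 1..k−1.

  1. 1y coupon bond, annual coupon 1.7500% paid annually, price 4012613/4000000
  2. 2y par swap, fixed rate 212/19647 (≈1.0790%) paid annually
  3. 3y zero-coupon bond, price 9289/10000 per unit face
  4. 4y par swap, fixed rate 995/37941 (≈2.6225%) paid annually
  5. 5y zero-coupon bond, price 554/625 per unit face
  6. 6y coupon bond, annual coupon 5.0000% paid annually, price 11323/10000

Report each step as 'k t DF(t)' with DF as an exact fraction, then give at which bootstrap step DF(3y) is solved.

step 1 [1y] bond c/1=7/400: DF=(4012613/4000000 − 7/400·(0))/(1+7/400) = 9859/10000 ≈ 0.985900
step 2 [2y] swap r/1=212/19647: DF=(1 − 212/19647·(0.985900))/(1+212/19647) = 2447/2500 ≈ 0.978800
step 3 [3y] zero: DF = P = 9289/10000 ≈ 0.928900
step 4 [4y] swap r/1=995/37941: DF=(1 − 995/37941·(0.985900+0.978800+0.928900))/(1+995/37941) = 1801/2000 ≈ 0.900500
step 5 [5y] zero: DF = P = 554/625 ≈ 0.886400
step 6 [6y] bond c/1=1/20: DF=(11323/10000 − 1/20·(0.985900+0.978800+0.928900+0.900500+0.886400))/(1+1/20) = 1711/2000 ≈ 0.855500

1 1 9859/10000
2 2 2447/2500
3 3 9289/10000
4 4 1801/2000
5 5 554/625
6 6 1711/2000
DF(3y) is solved at step 3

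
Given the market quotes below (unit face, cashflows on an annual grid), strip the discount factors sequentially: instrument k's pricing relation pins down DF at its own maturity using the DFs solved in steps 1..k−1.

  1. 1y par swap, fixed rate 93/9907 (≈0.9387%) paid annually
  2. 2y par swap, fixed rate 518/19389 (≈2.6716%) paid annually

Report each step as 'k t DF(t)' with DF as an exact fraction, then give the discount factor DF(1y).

1 1 9907/10000
2 2 4741/5000
DF(1y) = 9907/10000 ≈ 0.990700

step 1 [1y] swap r/1=93/9907: DF=(1 − 93/9907·(0))/(1+93/9907) = 9907/10000 ≈ 0.990700
step 2 [2y] swap r/1=518/19389: DF=(1 − 518/19389·(0.990700))/(1+518/19389) = 4741/5000 ≈ 0.948200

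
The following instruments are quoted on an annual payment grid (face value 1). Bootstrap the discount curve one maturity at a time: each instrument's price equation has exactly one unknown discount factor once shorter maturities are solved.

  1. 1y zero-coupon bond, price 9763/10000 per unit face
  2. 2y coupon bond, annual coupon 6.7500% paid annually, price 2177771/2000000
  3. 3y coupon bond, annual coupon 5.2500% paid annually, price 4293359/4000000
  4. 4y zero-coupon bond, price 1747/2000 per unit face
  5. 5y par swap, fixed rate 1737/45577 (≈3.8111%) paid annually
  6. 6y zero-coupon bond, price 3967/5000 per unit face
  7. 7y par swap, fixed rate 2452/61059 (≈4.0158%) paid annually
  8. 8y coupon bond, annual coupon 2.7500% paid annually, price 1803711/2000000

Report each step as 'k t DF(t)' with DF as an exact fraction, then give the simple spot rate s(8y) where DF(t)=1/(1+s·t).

1 1 9763/10000
2 2 9583/10000
3 3 9233/10000
4 4 1747/2000
5 5 8263/10000
6 6 3967/5000
7 7 1887/2500
8 8 7143/10000
s(8y) = (1/(7143/10000) − 1)/(8) = 2857/57144 ≈ 4.9997%

step 1 [1y] zero: DF = P = 9763/10000 ≈ 0.976300
step 2 [2y] bond c/1=27/400: DF=(2177771/2000000 − 27/400·(0.976300))/(1+27/400) = 9583/10000 ≈ 0.958300
step 3 [3y] bond c/1=21/400: DF=(4293359/4000000 − 21/400·(0.976300+0.958300))/(1+21/400) = 9233/10000 ≈ 0.923300
step 4 [4y] zero: DF = P = 1747/2000 ≈ 0.873500
step 5 [5y] swap r/1=1737/45577: DF=(1 − 1737/45577·(0.976300+0.958300+0.923300+0.873500))/(1+1737/45577) = 8263/10000 ≈ 0.826300
step 6 [6y] zero: DF = P = 3967/5000 ≈ 0.793400
step 7 [7y] swap r/1=2452/61059: DF=(1 − 2452/61059·(0.976300+0.958300+0.923300+0.873500+0.826300+0.793400))/(1+2452/61059) = 1887/2500 ≈ 0.754800
step 8 [8y] bond c/1=11/400: DF=(1803711/2000000 − 11/400·(0.976300+0.958300+0.923300+0.873500+0.826300+0.793400+0.754800))/(1+11/400) = 7143/10000 ≈ 0.714300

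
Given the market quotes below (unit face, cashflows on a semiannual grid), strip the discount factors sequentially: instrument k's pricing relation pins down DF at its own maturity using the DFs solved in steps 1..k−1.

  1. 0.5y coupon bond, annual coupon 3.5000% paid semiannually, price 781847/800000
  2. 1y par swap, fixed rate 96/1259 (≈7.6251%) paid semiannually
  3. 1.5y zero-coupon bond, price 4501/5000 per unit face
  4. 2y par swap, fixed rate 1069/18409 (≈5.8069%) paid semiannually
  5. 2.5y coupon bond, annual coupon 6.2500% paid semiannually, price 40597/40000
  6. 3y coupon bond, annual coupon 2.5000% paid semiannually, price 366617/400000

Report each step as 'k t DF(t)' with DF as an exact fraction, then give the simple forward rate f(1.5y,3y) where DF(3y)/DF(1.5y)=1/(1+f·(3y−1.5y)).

step 1 [0.5y] bond c/2=7/400: DF=(781847/800000 − 7/400·(0))/(1+7/400) = 1921/2000 ≈ 0.960500
step 2 [1y] swap r/2=48/1259: DF=(1 − 48/1259·(0.960500))/(1+48/1259) = 116/125 ≈ 0.928000
step 3 [1.5y] zero: DF = P = 4501/5000 ≈ 0.900200
step 4 [2y] swap r/2=1069/36818: DF=(1 − 1069/36818·(0.960500+0.928000+0.900200))/(1+1069/36818) = 8931/10000 ≈ 0.893100
step 5 [2.5y] bond c/2=1/32: DF=(40597/40000 − 1/32·(0.960500+0.928000+0.900200+0.893100))/(1+1/32) = 4363/5000 ≈ 0.872600
step 6 [3y] bond c/2=1/80: DF=(366617/400000 − 1/80·(0.960500+0.928000+0.900200+0.893100+0.872600))/(1+1/80) = 849/1000 ≈ 0.849000

1 1/2 1921/2000
2 1 116/125
3 3/2 4501/5000
4 2 8931/10000
5 5/2 4363/5000
6 3 849/1000
f(1.5y,3y) = ((4501/5000)/(849/1000) − 1)/(3/2) = 512/12735 ≈ 4.0204%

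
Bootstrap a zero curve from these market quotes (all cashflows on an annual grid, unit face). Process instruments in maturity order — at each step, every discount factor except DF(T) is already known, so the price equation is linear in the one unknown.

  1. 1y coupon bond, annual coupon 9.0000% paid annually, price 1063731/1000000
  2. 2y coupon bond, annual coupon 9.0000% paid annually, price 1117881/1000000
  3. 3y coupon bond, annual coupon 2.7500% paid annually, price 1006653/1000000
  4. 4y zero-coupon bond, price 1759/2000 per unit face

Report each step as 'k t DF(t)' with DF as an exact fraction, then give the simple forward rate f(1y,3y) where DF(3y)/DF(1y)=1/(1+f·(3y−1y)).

step 1 [1y] bond c/1=9/100: DF=(1063731/1000000 − 9/100·(0))/(1+9/100) = 9759/10000 ≈ 0.975900
step 2 [2y] bond c/1=9/100: DF=(1117881/1000000 − 9/100·(0.975900))/(1+9/100) = 189/200 ≈ 0.945000
step 3 [3y] bond c/1=11/400: DF=(1006653/1000000 − 11/400·(0.975900+0.945000))/(1+11/400) = 9283/10000 ≈ 0.928300
step 4 [4y] zero: DF = P = 1759/2000 ≈ 0.879500

1 1 9759/10000
2 2 189/200
3 3 9283/10000
4 4 1759/2000
f(1y,3y) = ((9759/10000)/(9283/10000) − 1)/(2) = 238/9283 ≈ 2.5638%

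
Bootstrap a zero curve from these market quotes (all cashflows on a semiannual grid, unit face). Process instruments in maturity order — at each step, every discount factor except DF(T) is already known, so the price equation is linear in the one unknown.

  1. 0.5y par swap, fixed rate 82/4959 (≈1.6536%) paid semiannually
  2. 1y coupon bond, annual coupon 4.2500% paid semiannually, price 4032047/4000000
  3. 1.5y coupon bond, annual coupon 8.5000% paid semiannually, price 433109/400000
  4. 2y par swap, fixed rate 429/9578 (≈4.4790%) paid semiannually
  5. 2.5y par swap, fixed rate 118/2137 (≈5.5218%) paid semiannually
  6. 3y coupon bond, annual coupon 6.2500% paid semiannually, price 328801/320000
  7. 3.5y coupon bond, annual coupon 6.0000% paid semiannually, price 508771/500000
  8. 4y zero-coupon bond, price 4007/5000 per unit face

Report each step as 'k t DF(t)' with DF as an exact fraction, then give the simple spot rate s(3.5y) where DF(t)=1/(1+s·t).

step 1 [0.5y] swap r/2=41/4959: DF=(1 − 41/4959·(0))/(1+41/4959) = 4959/5000 ≈ 0.991800
step 2 [1y] bond c/2=17/800: DF=(4032047/4000000 − 17/800·(0.991800))/(1+17/800) = 604/625 ≈ 0.966400
step 3 [1.5y] bond c/2=17/400: DF=(433109/400000 − 17/400·(0.991800+0.966400))/(1+17/400) = 2397/2500 ≈ 0.958800
step 4 [2y] swap r/2=429/19156: DF=(1 − 429/19156·(0.991800+0.966400+0.958800))/(1+429/19156) = 4571/5000 ≈ 0.914200
step 5 [2.5y] swap r/2=59/2137: DF=(1 − 59/2137·(0.991800+0.966400+0.958800+0.914200))/(1+59/2137) = 4351/5000 ≈ 0.870200
step 6 [3y] bond c/2=1/32: DF=(328801/320000 − 1/32·(0.991800+0.966400+0.958800+0.914200+0.870200))/(1+1/32) = 8539/10000 ≈ 0.853900
step 7 [3.5y] bond c/2=3/100: DF=(508771/500000 − 3/100·(0.991800+0.966400+0.958800+0.914200+0.870200+0.853900))/(1+3/100) = 8261/10000 ≈ 0.826100
step 8 [4y] zero: DF = P = 4007/5000 ≈ 0.801400

1 1/2 4959/5000
2 1 604/625
3 3/2 2397/2500
4 2 4571/5000
5 5/2 4351/5000
6 3 8539/10000
7 7/2 8261/10000
8 4 4007/5000
s(3.5y) = (1/(8261/10000) − 1)/(7/2) = 3478/57827 ≈ 6.0145%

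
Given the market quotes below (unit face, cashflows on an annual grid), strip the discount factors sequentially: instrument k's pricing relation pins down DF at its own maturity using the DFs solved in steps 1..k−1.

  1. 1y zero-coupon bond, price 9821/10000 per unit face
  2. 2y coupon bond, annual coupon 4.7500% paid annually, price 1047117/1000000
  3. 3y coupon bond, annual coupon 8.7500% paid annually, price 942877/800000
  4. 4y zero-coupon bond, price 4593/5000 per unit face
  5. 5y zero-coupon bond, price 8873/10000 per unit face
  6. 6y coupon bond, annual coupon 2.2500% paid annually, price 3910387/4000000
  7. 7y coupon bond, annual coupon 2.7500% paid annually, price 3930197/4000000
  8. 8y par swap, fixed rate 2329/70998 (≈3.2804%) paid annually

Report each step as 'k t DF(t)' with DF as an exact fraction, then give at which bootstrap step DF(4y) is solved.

step 1 [1y] zero: DF = P = 9821/10000 ≈ 0.982100
step 2 [2y] bond c/1=19/400: DF=(1047117/1000000 − 19/400·(0.982100))/(1+19/400) = 9551/10000 ≈ 0.955100
step 3 [3y] bond c/1=7/80: DF=(942877/800000 − 7/80·(0.982100+0.955100))/(1+7/80) = 9279/10000 ≈ 0.927900
step 4 [4y] zero: DF = P = 4593/5000 ≈ 0.918600
step 5 [5y] zero: DF = P = 8873/10000 ≈ 0.887300
step 6 [6y] bond c/1=9/400: DF=(3910387/4000000 − 9/400·(0.982100+0.955100+0.927900+0.918600+0.887300))/(1+9/400) = 8533/10000 ≈ 0.853300
step 7 [7y] bond c/1=11/400: DF=(3930197/4000000 − 11/400·(0.982100+0.955100+0.927900+0.918600+0.887300+0.853300))/(1+11/400) = 2021/2500 ≈ 0.808400
step 8 [8y] swap r/1=2329/70998: DF=(1 − 2329/70998·(0.982100+0.955100+0.927900+0.918600+0.887300+0.853300+0.808400))/(1+2329/70998) = 7671/10000 ≈ 0.767100

1 1 9821/10000
2 2 9551/10000
3 3 9279/10000
4 4 4593/5000
5 5 8873/10000
6 6 8533/10000
7 7 2021/2500
8 8 7671/10000
DF(4y) is solved at step 4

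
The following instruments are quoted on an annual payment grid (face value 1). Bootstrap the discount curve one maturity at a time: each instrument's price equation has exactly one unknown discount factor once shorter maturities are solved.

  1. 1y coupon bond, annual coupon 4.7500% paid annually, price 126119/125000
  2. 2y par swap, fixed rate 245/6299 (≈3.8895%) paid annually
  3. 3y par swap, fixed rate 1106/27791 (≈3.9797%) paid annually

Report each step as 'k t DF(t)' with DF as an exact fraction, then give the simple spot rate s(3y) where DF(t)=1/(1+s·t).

step 1 [1y] bond c/1=19/400: DF=(126119/125000 − 19/400·(0))/(1+19/400) = 602/625 ≈ 0.963200
step 2 [2y] swap r/1=245/6299: DF=(1 − 245/6299·(0.963200))/(1+245/6299) = 1853/2000 ≈ 0.926500
step 3 [3y] swap r/1=1106/27791: DF=(1 − 1106/27791·(0.963200+0.926500))/(1+1106/27791) = 4447/5000 ≈ 0.889400

1 1 602/625
2 2 1853/2000
3 3 4447/5000
s(3y) = (1/(4447/5000) − 1)/(3) = 553/13341 ≈ 4.1451%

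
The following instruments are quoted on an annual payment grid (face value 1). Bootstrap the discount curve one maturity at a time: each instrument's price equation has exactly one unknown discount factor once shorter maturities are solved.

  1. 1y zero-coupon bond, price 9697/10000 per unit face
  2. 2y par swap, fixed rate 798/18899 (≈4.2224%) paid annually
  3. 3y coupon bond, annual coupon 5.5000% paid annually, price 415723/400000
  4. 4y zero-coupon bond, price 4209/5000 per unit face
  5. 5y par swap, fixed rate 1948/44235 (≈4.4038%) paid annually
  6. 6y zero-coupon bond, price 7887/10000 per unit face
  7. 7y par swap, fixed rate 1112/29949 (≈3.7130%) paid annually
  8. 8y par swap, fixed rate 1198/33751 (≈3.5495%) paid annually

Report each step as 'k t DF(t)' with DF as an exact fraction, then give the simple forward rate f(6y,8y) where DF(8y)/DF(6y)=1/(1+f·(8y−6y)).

step 1 [1y] zero: DF = P = 9697/10000 ≈ 0.969700
step 2 [2y] swap r/1=798/18899: DF=(1 − 798/18899·(0.969700))/(1+798/18899) = 4601/5000 ≈ 0.920200
step 3 [3y] bond c/1=11/200: DF=(415723/400000 − 11/200·(0.969700+0.920200))/(1+11/200) = 4433/5000 ≈ 0.886600
step 4 [4y] zero: DF = P = 4209/5000 ≈ 0.841800
step 5 [5y] swap r/1=1948/44235: DF=(1 − 1948/44235·(0.969700+0.920200+0.886600+0.841800))/(1+1948/44235) = 2013/2500 ≈ 0.805200
step 6 [6y] zero: DF = P = 7887/10000 ≈ 0.788700
step 7 [7y] swap r/1=1112/29949: DF=(1 − 1112/29949·(0.969700+0.920200+0.886600+0.841800+0.805200+0.788700))/(1+1112/29949) = 486/625 ≈ 0.777600
step 8 [8y] swap r/1=1198/33751: DF=(1 − 1198/33751·(0.969700+0.920200+0.886600+0.841800+0.805200+0.788700+0.777600))/(1+1198/33751) = 1901/2500 ≈ 0.760400

1 1 9697/10000
2 2 4601/5000
3 3 4433/5000
4 4 4209/5000
5 5 2013/2500
6 6 7887/10000
7 7 486/625
8 8 1901/2500
f(6y,8y) = ((7887/10000)/(1901/2500) − 1)/(2) = 283/15208 ≈ 1.8609%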